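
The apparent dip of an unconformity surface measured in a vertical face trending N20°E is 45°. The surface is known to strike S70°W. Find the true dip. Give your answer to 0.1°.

β = acute angle between strike S70°W and section N20°E = 50°.
tan(true dip) = tan 45° / sin 50° = 1.3054
true dip = arctan 1.3054 = 52.55°

52.5°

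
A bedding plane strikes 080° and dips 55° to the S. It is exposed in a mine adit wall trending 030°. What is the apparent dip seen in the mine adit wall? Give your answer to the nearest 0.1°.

The strike is 080° and the section trends 030°; the acute angle between them is β = 50°.
tan(apparent dip) = tan 55° · sin 50° = 1.0940
α = arctan(1.0940) = 47.57°

47.6°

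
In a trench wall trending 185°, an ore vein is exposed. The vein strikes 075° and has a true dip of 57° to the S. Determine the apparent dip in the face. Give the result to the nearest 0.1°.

55.4°

Angle between strike (075°) and section (185°): β = 70°.
tan α = tan 57° × sin 70° = 1.5399 × 0.9397 = 1.4470
α = arctan(1.4470) = 55.35°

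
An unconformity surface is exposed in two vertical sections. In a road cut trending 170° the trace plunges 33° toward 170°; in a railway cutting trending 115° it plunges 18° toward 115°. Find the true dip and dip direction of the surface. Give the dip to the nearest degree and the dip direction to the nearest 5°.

Represent each trace as a vector plunging at its apparent dip toward its trend (east-north-up frame): v₁ = (0.146, -0.826, -0.545), v₂ = (0.862, -0.402, -0.309).
The plane normal is n = v₁ × v₂ ∝ (0.036, -0.424, 0.653).
Dip δ = arctan(|n_h|/n_z) = arctan(0.426/0.653) = 33.1°.
Dip direction = atan2(0.036, -0.424) = 175° (azimuth of n's horizontal projection).

true dip 33°, dip direction 175°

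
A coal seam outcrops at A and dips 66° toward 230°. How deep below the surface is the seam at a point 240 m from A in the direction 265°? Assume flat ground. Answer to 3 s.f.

The hole lies 35° from the dip direction, so the down-dip offset is 240 × cos 35° = 196.60 m.
Depth = down-dip offset × tan(dip) = 196.60 × tan 66° = 196.60 × 2.2460
Depth = 441.56 m

442 m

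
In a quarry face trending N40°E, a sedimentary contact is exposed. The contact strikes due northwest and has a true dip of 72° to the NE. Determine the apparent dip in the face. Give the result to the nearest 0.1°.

Angle between strike (due northwest) and section (N40°E): β = 85°.
tan α = tan 72° × sin 85° = 3.0777 × 0.9962 = 3.0660
apparent dip = arctan 3.0660 = 71.94°

71.9°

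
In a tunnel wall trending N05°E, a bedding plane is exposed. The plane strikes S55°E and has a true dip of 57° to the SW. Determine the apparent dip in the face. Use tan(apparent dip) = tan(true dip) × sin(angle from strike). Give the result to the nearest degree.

53°

Angle between strike (S55°E) and section (N05°E): β = 60°.
tan(apparent dip) = tan 57° · sin 60° = 1.3336
α = arctan(1.3336) = 53.13°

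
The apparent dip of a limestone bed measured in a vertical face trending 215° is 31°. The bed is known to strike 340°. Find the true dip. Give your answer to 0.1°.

β = acute angle between strike 340° and section 215° = 55°.
tan δ = tan α / sin β = tan 31° / sin 55° = 0.6009 / 0.8192 = 0.7335
δ = arctan(0.7335) = 36.26°

36.3°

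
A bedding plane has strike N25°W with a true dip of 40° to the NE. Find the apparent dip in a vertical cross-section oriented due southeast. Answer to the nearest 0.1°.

16.0°

Angle between strike (N25°W) and section (due southeast): β = 20°.
tan α = tan 40° × sin 20° = 0.8391 × 0.3420 = 0.2870
apparent dip = arctan 0.2870 = 16.01°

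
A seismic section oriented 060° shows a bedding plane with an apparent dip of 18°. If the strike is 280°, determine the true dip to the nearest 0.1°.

β = acute angle between strike 280° and section 060° = 40°.
tan(true dip) = tan 18° / sin 40° = 0.5055
true dip = arctan 0.5055 = 26.82°

26.8°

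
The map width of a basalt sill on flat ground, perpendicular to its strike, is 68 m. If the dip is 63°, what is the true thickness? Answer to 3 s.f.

True thickness t = w · sin(dip) = 68 × sin 63°
t = 68 × 0.8910 = 60.588 m

60.6 m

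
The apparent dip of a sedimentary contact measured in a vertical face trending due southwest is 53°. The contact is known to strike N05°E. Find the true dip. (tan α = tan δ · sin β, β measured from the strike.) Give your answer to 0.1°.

64.2°

The section is 40° from the strike.
tan δ = tan α / sin β = tan 53° / sin 40° = 1.3270 / 0.6428 = 2.0645
δ = arctan(2.0645) = 64.16°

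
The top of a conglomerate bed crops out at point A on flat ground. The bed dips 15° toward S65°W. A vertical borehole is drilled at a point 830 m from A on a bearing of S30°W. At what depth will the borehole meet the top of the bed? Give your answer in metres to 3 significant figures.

182 m

The hole lies 35° from the dip direction, so the down-dip offset is 830 × cos 35° = 679.90 m.
Depth = down-dip offset × tan(dip) = 679.90 × tan 15° = 679.90 × 0.2679
Depth = 182.18 m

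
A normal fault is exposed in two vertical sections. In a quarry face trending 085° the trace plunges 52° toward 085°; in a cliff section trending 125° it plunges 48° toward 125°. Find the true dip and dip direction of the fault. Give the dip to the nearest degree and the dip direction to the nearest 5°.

true dip 52°, dip direction 095°

The two traces are lines in the plane: v₁ = (sin 85°·cos 52°, cos 85°·cos 52°, −sin 52°), v₂ = (sin 125°·cos 48°, cos 125°·cos 48°, −sin 48°).
n = v₁ × v₂ = (0.342, -0.024, 0.265) (taken with n_z > 0).
Dip δ = arctan(|n_h|/n_z) = arctan(0.343/0.265) = 52.3°.
Dip direction = azimuth of (n_x, n_y) = atan2(0.342, -0.024) = 94°.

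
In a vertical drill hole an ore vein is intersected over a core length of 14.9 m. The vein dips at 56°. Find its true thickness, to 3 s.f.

8.33 m

True thickness t = h · cos(dip) = 14.9 × cos 56°
t = 14.9 × 0.5592 = 8.332 m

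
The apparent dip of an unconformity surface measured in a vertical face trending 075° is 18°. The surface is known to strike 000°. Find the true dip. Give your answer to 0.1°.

The section is 75° from the strike.
tan(true dip) = tan 18° / sin 75° = 0.3364
δ = arctan(0.3364) = 18.59°

18.6°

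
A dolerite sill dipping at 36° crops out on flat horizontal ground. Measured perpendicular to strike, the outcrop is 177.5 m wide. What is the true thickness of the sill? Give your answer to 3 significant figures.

104 m

True thickness t = w · sin(dip) = 177.5 × sin 36°
t = 177.5 × 0.5878 = 104.332 m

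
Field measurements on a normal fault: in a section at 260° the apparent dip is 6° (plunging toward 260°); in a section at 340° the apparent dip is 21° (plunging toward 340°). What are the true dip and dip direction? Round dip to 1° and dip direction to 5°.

Represent each trace as a vector plunging at its apparent dip toward its trend (east-north-up frame): v₁ = (-0.979, -0.173, -0.105), v₂ = (-0.319, 0.877, -0.358).
n = v₁ × v₂ = (-0.154, 0.318, 0.914) (taken with n_z > 0).
Dip δ = arctan(|n_h|/n_z) = arctan(0.353/0.914) = 21.1°.
The horizontal component of n points toward azimuth atan2(n_x, n_y) = 334°, the dip direction.

true dip 21°, dip direction 335°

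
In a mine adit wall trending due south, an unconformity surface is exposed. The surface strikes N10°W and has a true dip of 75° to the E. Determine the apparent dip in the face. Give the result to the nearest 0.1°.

32.9°

Angle between strike (N10°W) and section (due south): β = 10°.
tan α = tan 75° × sin 10° = 3.7321 × 0.1736 = 0.6481
apparent dip = arctan 0.6481 = 32.95°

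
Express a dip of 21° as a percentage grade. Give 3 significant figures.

38.4%

grade % = 100 × tan 21° = 100 × 0.3839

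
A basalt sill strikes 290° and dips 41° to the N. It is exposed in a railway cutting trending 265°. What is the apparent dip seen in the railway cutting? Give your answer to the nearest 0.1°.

Angle between strike (290°) and section (265°): β = 25°.
tan α = tan 41° × sin 25° = 0.8693 × 0.4226 = 0.3674
α = arctan(0.3674) = 20.17°

20.2°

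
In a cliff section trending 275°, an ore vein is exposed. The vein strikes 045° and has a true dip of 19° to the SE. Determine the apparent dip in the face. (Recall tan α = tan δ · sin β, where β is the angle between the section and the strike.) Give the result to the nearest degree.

15°

The strike is 045° and the section trends 275°; the acute angle between them is β = 50°.
tan α = tan 19° × sin 50° = 0.3443 × 0.7660 = 0.2638
α = arctan(0.2638) = 14.78°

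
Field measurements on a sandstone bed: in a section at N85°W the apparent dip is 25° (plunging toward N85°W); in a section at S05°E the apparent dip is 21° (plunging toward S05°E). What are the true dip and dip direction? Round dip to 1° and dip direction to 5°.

Each apparent-dip line lies in the plane. As unit vectors (x east, y north, z up), v₁ plunges 25°→N85°W and v₂ plunges 21°→S05°E.
n = v₁ × v₂ = (-0.421, -0.358, 0.833) (taken with n_z > 0).
Dip δ = arctan(|n_h|/n_z) = arctan(0.553/0.833) = 33.6°.
The horizontal component of n points toward azimuth atan2(n_x, n_y) = 230°, the dip direction.

true dip 34°, dip direction 230°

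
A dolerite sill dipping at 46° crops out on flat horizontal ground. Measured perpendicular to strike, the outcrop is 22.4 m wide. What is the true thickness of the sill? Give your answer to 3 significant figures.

16.1 m

True thickness t = w · sin(dip) = 22.4 × sin 46°
t = 22.4 × 0.7193 = 16.113 m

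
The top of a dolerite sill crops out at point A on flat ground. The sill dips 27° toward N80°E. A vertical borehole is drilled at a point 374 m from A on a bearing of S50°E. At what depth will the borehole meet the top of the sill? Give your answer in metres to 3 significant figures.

The hole lies 50° from the dip direction, so the down-dip offset is 374 × cos 50° = 240.40 m.
Depth = down-dip offset × tan(dip) = 240.40 × tan 27° = 240.40 × 0.5095
Depth = 122.49 m

122 m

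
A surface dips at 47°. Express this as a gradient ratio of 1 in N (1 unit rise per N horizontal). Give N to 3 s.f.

1 : N means tan θ = 1/N, so N = 1/tan 47° = 1/1.0724

1 in 0.933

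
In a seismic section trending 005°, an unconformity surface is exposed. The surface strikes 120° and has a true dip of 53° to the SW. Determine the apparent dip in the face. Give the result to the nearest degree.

50°

The strike is 120° and the section trends 005°; the acute angle between them is β = 65°.
tan α = tan 53° × sin 65° = 1.3270 × 0.9063 = 1.2027
apparent dip = arctan 1.2027 = 50.26°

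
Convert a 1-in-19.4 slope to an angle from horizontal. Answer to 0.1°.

tan θ = 1/19.4 = 0.0515
θ = arctan(0.0515) = 2.95°

3.0°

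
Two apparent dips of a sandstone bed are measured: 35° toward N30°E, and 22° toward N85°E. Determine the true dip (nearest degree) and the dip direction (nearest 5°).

The two traces are lines in the plane: v₁ = (sin 30°·cos 35°, cos 30°·cos 35°, −sin 35°), v₂ = (sin 85°·cos 22°, cos 85°·cos 22°, −sin 22°).
n = v₁ × v₂ = (0.219, 0.376, 0.622) (taken with n_z > 0).
Dip δ = arctan(|n_h|/n_z) = arctan(0.436/0.622) = 35.0°.
The horizontal component of n points toward azimuth atan2(n_x, n_y) = 30°, the dip direction.

true dip 35°, dip direction 030°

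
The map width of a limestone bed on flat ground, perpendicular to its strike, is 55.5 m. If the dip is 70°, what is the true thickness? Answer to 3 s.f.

True thickness t = w · sin(dip) = 55.5 × sin 70°
t = 55.5 × 0.9397 = 52.153 m

52.2 m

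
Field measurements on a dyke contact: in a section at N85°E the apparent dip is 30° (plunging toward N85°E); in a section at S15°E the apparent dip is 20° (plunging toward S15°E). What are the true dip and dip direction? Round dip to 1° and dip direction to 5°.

Represent each trace as a vector plunging at its apparent dip toward its trend (east-north-up frame): v₁ = (0.863, 0.075, -0.500), v₂ = (0.243, -0.908, -0.342).
The plane normal is n = v₁ × v₂ ∝ (0.480, -0.173, 0.801).
Dip δ = arctan(|n_h|/n_z) = arctan(0.510/0.801) = 32.5°.
The horizontal component of n points toward azimuth atan2(n_x, n_y) = 110°, the dip direction.

true dip 32°, dip direction 110°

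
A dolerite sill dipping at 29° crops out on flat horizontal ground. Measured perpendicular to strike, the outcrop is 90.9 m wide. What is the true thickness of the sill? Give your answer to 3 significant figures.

44.1 m

True thickness t = w · sin(dip) = 90.9 × sin 29°
t = 90.9 × 0.4848 = 44.069 m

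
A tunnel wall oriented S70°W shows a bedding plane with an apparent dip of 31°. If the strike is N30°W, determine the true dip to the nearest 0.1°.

31.4°

β = acute angle between strike N30°W and section S70°W = 80°.
tan(true dip) = tan 31° / sin 80° = 0.6101
true dip = arctan 0.6101 = 31.39°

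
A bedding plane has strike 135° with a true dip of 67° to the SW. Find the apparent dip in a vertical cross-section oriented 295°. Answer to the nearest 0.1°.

The section lies 20° from the strike.
tan α = tan 67° × sin 20° = 2.3559 × 0.3420 = 0.8057
α = arctan(0.8057) = 38.86°

38.9°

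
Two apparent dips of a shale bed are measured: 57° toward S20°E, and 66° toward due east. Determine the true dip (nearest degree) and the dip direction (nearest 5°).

true dip 67°, dip direction 110°

The two traces are lines in the plane: v₁ = (sin 160°·cos 57°, cos 160°·cos 57°, −sin 57°), v₂ = (sin 90°·cos 66°, cos 90°·cos 66°, −sin 66°).
n = v₁ × v₂ = (0.468, -0.171, 0.208) (taken with n_z > 0).
Dip δ = arctan(|n_h|/n_z) = arctan(0.498/0.208) = 67.3°.
Dip direction = atan2(0.468, -0.171) = 110° (azimuth of n's horizontal projection).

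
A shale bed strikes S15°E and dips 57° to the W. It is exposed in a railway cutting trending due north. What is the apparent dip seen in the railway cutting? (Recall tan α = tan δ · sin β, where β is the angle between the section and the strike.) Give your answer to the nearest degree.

The section lies 15° from the strike.
tan(apparent dip) = tan 57° · sin 15° = 0.3985
apparent dip = arctan 0.3985 = 21.73°

22°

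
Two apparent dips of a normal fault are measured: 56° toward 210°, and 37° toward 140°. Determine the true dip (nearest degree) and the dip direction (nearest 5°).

Represent each trace as a vector plunging at its apparent dip toward its trend (east-north-up frame): v₁ = (-0.280, -0.484, -0.829), v₂ = (0.513, -0.612, -0.602).
The plane normal is n = v₁ × v₂ ∝ (-0.216, -0.594, 0.420).
Dip δ = arctan(|n_h|/n_z) = arctan(0.632/0.420) = 56.4°.
The horizontal component of n points toward azimuth atan2(n_x, n_y) = 200°, the dip direction.

true dip 56°, dip direction 200°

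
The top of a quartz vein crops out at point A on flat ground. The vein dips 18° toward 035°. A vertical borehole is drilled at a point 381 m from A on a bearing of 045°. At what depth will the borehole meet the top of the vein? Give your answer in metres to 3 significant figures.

122 m

The hole lies 10° from the dip direction, so the down-dip offset is 381 × cos 10° = 375.21 m.
Depth = down-dip offset × tan(dip) = 375.21 × tan 18° = 375.21 × 0.3249
Depth = 121.91 m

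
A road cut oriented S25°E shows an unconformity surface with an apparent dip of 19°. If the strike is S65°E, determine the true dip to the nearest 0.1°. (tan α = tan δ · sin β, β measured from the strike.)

28.2°

The section is 40° from the strike.
tan(true dip) = tan 19° / sin 40° = 0.5357
δ = arctan(0.5357) = 28.18°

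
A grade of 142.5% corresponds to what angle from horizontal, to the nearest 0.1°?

tan θ = 142.5/100 = 1.4250
θ = arctan(1.4250) = 54.94°

54.9°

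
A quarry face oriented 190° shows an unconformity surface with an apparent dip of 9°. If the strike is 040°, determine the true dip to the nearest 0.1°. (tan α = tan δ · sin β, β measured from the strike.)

17.6°

β = acute angle between strike 040° and section 190° = 30°.
tan δ = tan α / sin β = tan 9° / sin 30° = 0.1584 / 0.5000 = 0.3168
δ = arctan(0.3168) = 17.58°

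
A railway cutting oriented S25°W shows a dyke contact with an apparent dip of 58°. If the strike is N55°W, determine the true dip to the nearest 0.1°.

The section is 80° from the strike.
tan(true dip) = tan 58° / sin 80° = 1.6250
δ = arctan(1.6250) = 58.39°

58.4°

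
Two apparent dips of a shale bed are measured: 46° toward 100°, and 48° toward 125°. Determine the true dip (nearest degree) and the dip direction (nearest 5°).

Represent each trace as a vector plunging at its apparent dip toward its trend (east-north-up frame): v₁ = (0.684, -0.121, -0.719), v₂ = (0.548, -0.384, -0.743).
n = v₁ × v₂ = (0.186, -0.114, 0.196) (taken with n_z > 0).
Dip δ = arctan(|n_h|/n_z) = arctan(0.219/0.196) = 48.1°.
Dip direction = azimuth of (n_x, n_y) = atan2(0.186, -0.114) = 121°.

true dip 48°, dip direction 120°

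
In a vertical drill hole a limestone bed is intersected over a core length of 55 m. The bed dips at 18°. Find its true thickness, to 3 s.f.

52.3 m

True thickness t = h · cos(dip) = 55 × cos 18°
t = 55 × 0.9511 = 52.308 m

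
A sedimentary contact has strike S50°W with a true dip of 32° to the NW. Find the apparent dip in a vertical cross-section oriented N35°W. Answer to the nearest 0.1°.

31.9°

Angle between strike (S50°W) and section (N35°W): β = 85°.
tan(apparent dip) = tan 32° · sin 85° = 0.6225
α = arctan(0.6225) = 31.90°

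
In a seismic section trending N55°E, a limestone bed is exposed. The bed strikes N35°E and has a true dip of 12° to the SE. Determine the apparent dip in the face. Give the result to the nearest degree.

The section lies 20° from the strike.
tan(apparent dip) = tan 12° · sin 20° = 0.0727
α = arctan(0.0727) = 4.16°

4°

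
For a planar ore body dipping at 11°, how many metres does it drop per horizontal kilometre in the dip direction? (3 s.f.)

194 m

drop per km = 1000 × tan 11° = 1000 × 0.1944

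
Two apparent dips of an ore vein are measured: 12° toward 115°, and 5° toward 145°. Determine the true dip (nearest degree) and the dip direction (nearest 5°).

true dip 16°, dip direction 075°

Each apparent-dip line lies in the plane. As unit vectors (x east, y north, z up), v₁ plunges 12°→115° and v₂ plunges 5°→145°.
The plane normal is n = v₁ × v₂ ∝ (0.134, 0.042, 0.487).
Dip δ = arctan(|n_h|/n_z) = arctan(0.140/0.487) = 16.0°.
Dip direction = atan2(0.134, 0.042) = 73° (azimuth of n's horizontal projection).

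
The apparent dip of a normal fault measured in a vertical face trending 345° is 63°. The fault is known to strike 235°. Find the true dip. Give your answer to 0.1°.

64.4°

β = acute angle between strike 235° and section 345° = 70°.
tan(true dip) = tan 63° / sin 70° = 2.0886
true dip = arctan 2.0886 = 64.42°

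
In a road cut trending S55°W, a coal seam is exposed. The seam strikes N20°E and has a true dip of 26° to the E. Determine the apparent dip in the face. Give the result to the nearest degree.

16°

Angle between strike (N20°E) and section (S55°W): β = 35°.
tan(apparent dip) = tan 26° · sin 35° = 0.2798
apparent dip = arctan 0.2798 = 15.63°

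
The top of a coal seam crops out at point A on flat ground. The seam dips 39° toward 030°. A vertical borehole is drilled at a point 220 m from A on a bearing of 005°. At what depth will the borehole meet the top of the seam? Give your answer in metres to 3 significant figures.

161 m

The hole lies 25° from the dip direction, so the down-dip offset is 220 × cos 25° = 199.39 m.
Depth = down-dip offset × tan(dip) = 199.39 × tan 39° = 199.39 × 0.8098
Depth = 161.46 m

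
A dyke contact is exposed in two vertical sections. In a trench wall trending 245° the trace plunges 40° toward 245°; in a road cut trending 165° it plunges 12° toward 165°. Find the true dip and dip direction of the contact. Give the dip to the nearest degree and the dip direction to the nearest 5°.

true dip 40°, dip direction 240°

The two traces are lines in the plane: v₁ = (sin 245°·cos 40°, cos 245°·cos 40°, −sin 40°), v₂ = (sin 165°·cos 12°, cos 165°·cos 12°, −sin 12°).
Cross product v₁ × v₂ gives the pole to the plane: n ∝ (-0.540, -0.307, 0.738).
tan δ = √(n_x²+n_y²)/n_z = 0.621/0.738, so δ = 40.1°.
The horizontal component of n points toward azimuth atan2(n_x, n_y) = 240°, the dip direction.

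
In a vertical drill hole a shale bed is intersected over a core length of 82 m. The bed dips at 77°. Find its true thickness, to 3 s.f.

True thickness t = h · cos(dip) = 82 × cos 77°
t = 82 × 0.2250 = 18.446 m

18.4 m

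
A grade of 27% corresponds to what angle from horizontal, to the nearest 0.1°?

15.1°

tan θ = 27/100 = 0.2700
θ = arctan(0.2700) = 15.11°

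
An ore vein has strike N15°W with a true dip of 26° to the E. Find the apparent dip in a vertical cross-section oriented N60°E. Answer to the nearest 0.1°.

25.2°

The section lies 75° from the strike.
tan(apparent dip) = tan 26° · sin 75° = 0.4711
α = arctan(0.4711) = 25.23°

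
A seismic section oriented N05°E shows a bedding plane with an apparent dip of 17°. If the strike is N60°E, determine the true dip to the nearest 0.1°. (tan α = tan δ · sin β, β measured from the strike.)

β = acute angle between strike N60°E and section N05°E = 55°.
tan(true dip) = tan 17° / sin 55° = 0.3732
true dip = arctan 0.3732 = 20.47°

20.5°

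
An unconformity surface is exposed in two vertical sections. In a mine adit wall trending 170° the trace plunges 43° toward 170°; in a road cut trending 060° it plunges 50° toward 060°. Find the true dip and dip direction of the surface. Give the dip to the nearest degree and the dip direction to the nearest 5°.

true dip 62°, dip direction 110°

Represent each trace as a vector plunging at its apparent dip toward its trend (east-north-up frame): v₁ = (0.127, -0.720, -0.682), v₂ = (0.557, 0.321, -0.766).
Cross product v₁ × v₂ gives the pole to the plane: n ∝ (0.771, -0.282, 0.442).
True dip = arccos(n_z / |n|) = arccos(0.4738) = 61.7°.
The horizontal component of n points toward azimuth atan2(n_x, n_y) = 110°, the dip direction.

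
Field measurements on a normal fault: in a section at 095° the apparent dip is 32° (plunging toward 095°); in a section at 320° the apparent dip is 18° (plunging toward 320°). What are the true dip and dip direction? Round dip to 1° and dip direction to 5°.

true dip 51°, dip direction 035°

Represent each trace as a vector plunging at its apparent dip toward its trend (east-north-up frame): v₁ = (0.845, -0.074, -0.530), v₂ = (-0.611, 0.729, -0.309).
The plane normal is n = v₁ × v₂ ∝ (0.409, 0.585, 0.570).
True dip = arccos(n_z / |n|) = arccos(0.6242) = 51.4°.
Dip direction = atan2(0.409, 0.585) = 35° (azimuth of n's horizontal projection).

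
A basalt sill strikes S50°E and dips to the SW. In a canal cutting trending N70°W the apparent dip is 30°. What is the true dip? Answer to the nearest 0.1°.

β = acute angle between strike S50°E and section N70°W = 20°.
tan(true dip) = tan 30° / sin 20° = 1.6881
true dip = arctan 1.6881 = 59.36°

59.4°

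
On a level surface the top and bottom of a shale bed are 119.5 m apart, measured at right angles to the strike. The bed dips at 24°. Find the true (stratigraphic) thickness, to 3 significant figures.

48.6 m

True thickness t = w · sin(dip) = 119.5 × sin 24°
t = 119.5 × 0.4067 = 48.605 m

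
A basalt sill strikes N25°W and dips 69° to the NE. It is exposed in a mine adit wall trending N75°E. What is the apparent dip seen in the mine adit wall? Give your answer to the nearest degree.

69°

The section lies 80° from the strike.
tan α = tan 69° × sin 80° = 2.6051 × 0.9848 = 2.5655
α = arctan(2.5655) = 68.70°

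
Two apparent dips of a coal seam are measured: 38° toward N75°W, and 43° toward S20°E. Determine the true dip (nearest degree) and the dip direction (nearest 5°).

Represent each trace as a vector plunging at its apparent dip toward its trend (east-north-up frame): v₁ = (-0.761, 0.204, -0.616), v₂ = (0.250, -0.687, -0.682).
The plane normal is n = v₁ × v₂ ∝ (-0.562, -0.673, 0.472).
Dip δ = arctan(|n_h|/n_z) = arctan(0.877/0.472) = 61.7°.
Dip direction = atan2(-0.562, -0.673) = 220° (azimuth of n's horizontal projection).

true dip 62°, dip direction 220°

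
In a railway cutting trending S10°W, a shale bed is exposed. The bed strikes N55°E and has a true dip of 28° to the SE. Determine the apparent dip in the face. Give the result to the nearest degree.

Angle between strike (N55°E) and section (S10°W): β = 45°.
tan(apparent dip) = tan 28° · sin 45° = 0.3760
α = arctan(0.3760) = 20.61°

21°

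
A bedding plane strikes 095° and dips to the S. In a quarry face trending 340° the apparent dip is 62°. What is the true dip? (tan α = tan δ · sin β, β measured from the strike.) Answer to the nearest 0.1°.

β = acute angle between strike 095° and section 340° = 65°.
tan δ = tan α / sin β = tan 62° / sin 65° = 1.8807 / 0.9063 = 2.0752
true dip = arctan 2.0752 = 64.27°

64.3°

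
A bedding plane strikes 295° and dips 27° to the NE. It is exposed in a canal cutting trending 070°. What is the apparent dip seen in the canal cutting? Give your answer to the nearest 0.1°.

The section lies 45° from the strike.
tan α = tan 27° × sin 45° = 0.5095 × 0.7071 = 0.3603
apparent dip = arctan 0.3603 = 19.81°

19.8°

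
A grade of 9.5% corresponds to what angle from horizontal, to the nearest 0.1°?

5.4°

tan θ = 9.5/100 = 0.0950
θ = arctan(0.0950) = 5.43°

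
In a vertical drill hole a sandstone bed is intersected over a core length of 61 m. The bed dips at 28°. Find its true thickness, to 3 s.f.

True thickness t = h · cos(dip) = 61 × cos 28°
t = 61 × 0.8829 = 53.860 m

53.9 m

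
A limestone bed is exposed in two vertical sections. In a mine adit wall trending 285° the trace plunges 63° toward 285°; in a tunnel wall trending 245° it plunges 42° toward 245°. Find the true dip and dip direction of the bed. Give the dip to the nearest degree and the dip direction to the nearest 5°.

true dip 65°, dip direction 310°

Each apparent-dip line lies in the plane. As unit vectors (x east, y north, z up), v₁ plunges 63°→285° and v₂ plunges 42°→245°.
The plane normal is n = v₁ × v₂ ∝ (-0.358, 0.307, 0.217).
True dip = arccos(n_z / |n|) = arccos(0.4177) = 65.3°.
Dip direction = azimuth of (n_x, n_y) = atan2(-0.358, 0.307) = 311°.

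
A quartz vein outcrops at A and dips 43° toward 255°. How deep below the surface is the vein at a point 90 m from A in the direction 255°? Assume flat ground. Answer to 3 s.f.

83.9 m

The hole is directly down-dip from the outcrop, so the down-dip offset is 90 m.
Depth = down-dip offset × tan(dip) = 90.00 × tan 43° = 90.00 × 0.9325
Depth = 83.93 m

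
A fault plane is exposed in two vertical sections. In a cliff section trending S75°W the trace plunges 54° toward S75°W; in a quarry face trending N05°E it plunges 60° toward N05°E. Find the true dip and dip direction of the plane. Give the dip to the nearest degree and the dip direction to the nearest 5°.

true dip 70°, dip direction 315°

The two traces are lines in the plane: v₁ = (sin 255°·cos 54°, cos 255°·cos 54°, −sin 54°), v₂ = (sin 5°·cos 60°, cos 5°·cos 60°, −sin 60°).
n = v₁ × v₂ = (-0.535, 0.527, 0.276) (taken with n_z > 0).
True dip = arccos(n_z / |n|) = arccos(0.3452) = 69.8°.
Dip direction = atan2(-0.535, 0.527) = 315° (azimuth of n's horizontal projection).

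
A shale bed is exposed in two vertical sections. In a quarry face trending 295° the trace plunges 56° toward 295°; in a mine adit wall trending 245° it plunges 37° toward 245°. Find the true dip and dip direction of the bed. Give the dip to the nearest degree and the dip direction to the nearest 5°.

Represent each trace as a vector plunging at its apparent dip toward its trend (east-north-up frame): v₁ = (-0.507, 0.236, -0.829), v₂ = (-0.724, -0.338, -0.602).
The plane normal is n = v₁ × v₂ ∝ (-0.422, 0.295, 0.342).
Dip δ = arctan(|n_h|/n_z) = arctan(0.515/0.342) = 56.4°.
Dip direction = azimuth of (n_x, n_y) = atan2(-0.422, 0.295) = 305°.

true dip 56°, dip direction 305°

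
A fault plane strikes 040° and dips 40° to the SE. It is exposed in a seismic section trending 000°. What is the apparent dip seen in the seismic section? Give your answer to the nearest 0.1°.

The section lies 40° from the strike.
tan(apparent dip) = tan 40° · sin 40° = 0.5394
α = arctan(0.5394) = 28.34°

28.3°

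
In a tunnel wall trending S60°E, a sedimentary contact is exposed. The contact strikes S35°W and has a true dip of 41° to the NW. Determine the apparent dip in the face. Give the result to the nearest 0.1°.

The strike is S35°W and the section trends S60°E; the acute angle between them is β = 85°.
tan(apparent dip) = tan 41° · sin 85° = 0.8660
α = arctan(0.8660) = 40.89°

40.9°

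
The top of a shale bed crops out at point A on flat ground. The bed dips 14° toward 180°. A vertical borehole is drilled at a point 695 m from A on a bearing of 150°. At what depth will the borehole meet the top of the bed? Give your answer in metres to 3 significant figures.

150 m

The hole lies 30° from the dip direction, so the down-dip offset is 695 × cos 30° = 601.89 m.
Depth = down-dip offset × tan(dip) = 601.89 × tan 14° = 601.89 × 0.2493
Depth = 150.07 m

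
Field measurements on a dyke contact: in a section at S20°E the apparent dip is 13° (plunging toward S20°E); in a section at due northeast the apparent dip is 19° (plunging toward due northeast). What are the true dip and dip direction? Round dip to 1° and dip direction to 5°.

true dip 28°, dip direction 095°

Represent each trace as a vector plunging at its apparent dip toward its trend (east-north-up frame): v₁ = (0.333, -0.916, -0.225), v₂ = (0.669, 0.669, -0.326).
The plane normal is n = v₁ × v₂ ∝ (0.448, -0.042, 0.835).
Dip δ = arctan(|n_h|/n_z) = arctan(0.450/0.835) = 28.3°.
Dip direction = azimuth of (n_x, n_y) = atan2(0.448, -0.042) = 95°.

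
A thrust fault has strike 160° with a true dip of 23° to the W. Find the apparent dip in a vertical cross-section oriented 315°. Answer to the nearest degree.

Angle between strike (160°) and section (315°): β = 25°.
tan α = tan 23° × sin 25° = 0.4245 × 0.4226 = 0.1794
α = arctan(0.1794) = 10.17°

10°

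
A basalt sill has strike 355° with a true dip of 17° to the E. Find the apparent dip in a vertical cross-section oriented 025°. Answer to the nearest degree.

Angle between strike (355°) and section (025°): β = 30°.
tan(apparent dip) = tan 17° · sin 30° = 0.1529
apparent dip = arctan 0.1529 = 8.69°

9°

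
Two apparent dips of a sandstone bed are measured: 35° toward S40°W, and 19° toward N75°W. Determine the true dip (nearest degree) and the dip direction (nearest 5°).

The two traces are lines in the plane: v₁ = (sin 220°·cos 35°, cos 220°·cos 35°, −sin 35°), v₂ = (sin 285°·cos 19°, cos 285°·cos 19°, −sin 19°).
The plane normal is n = v₁ × v₂ ∝ (-0.345, -0.352, 0.702).
tan δ = √(n_x²+n_y²)/n_z = 0.493/0.702, so δ = 35.1°.
Dip direction = atan2(-0.345, -0.352) = 224° (azimuth of n's horizontal projection).

true dip 35°, dip direction 225°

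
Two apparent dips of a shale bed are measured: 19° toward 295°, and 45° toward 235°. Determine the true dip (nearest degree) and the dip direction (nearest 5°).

true dip 45°, dip direction 225°

The two traces are lines in the plane: v₁ = (sin 295°·cos 19°, cos 295°·cos 19°, −sin 19°), v₂ = (sin 235°·cos 45°, cos 235°·cos 45°, −sin 45°).
The plane normal is n = v₁ × v₂ ∝ (-0.415, -0.417, 0.579).
Dip δ = arctan(|n_h|/n_z) = arctan(0.588/0.579) = 45.5°.
Dip direction = azimuth of (n_x, n_y) = atan2(-0.415, -0.417) = 225°.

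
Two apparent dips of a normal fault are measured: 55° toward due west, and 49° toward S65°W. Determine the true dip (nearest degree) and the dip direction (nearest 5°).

true dip 56°, dip direction 285°

The two traces are lines in the plane: v₁ = (sin 270°·cos 55°, cos 270°·cos 55°, −sin 55°), v₂ = (sin 245°·cos 49°, cos 245°·cos 49°, −sin 49°).
The plane normal is n = v₁ × v₂ ∝ (-0.227, 0.054, 0.159).
True dip = arccos(n_z / |n|) = arccos(0.5629) = 55.7°.
Dip direction = azimuth of (n_x, n_y) = atan2(-0.227, 0.054) = 283°.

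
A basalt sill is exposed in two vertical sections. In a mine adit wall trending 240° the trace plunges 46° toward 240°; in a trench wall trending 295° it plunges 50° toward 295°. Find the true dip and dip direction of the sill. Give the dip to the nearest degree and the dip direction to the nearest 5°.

true dip 52°, dip direction 275°

Represent each trace as a vector plunging at its apparent dip toward its trend (east-north-up frame): v₁ = (-0.602, -0.347, -0.719), v₂ = (-0.583, 0.272, -0.766).
n = v₁ × v₂ = (-0.461, 0.042, 0.366) (taken with n_z > 0).
tan δ = √(n_x²+n_y²)/n_z = 0.463/0.366, so δ = 51.7°.
Dip direction = azimuth of (n_x, n_y) = atan2(-0.461, 0.042) = 275°.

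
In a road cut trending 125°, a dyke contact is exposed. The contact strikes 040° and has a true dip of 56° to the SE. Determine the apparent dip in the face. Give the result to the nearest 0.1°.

55.9°

The section lies 85° from the strike.
tan α = tan 56° × sin 85° = 1.4826 × 0.9962 = 1.4769
α = arctan(1.4769) = 55.90°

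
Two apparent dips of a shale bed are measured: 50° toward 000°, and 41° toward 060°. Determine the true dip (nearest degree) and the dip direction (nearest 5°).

The two traces are lines in the plane: v₁ = (sin 0°·cos 50°, cos 0°·cos 50°, −sin 50°), v₂ = (sin 60°·cos 41°, cos 60°·cos 41°, −sin 41°).
Cross product v₁ × v₂ gives the pole to the plane: n ∝ (0.133, 0.501, 0.420).
True dip = arccos(n_z / |n|) = arccos(0.6299) = 51.0°.
The horizontal component of n points toward azimuth atan2(n_x, n_y) = 15°, the dip direction.

true dip 51°, dip direction 015°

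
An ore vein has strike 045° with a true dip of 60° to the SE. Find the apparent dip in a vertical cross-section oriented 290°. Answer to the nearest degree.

The strike is 045° and the section trends 290°; the acute angle between them is β = 65°.
tan α = tan 60° × sin 65° = 1.7321 × 0.9063 = 1.5698
apparent dip = arctan 1.5698 = 57.50°

58°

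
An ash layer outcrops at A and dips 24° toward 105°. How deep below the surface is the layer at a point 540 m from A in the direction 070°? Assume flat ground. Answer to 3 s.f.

197 m

The hole lies 35° from the dip direction, so the down-dip offset is 540 × cos 35° = 442.34 m.
Depth = down-dip offset × tan(dip) = 442.34 × tan 24° = 442.34 × 0.4452
Depth = 196.94 m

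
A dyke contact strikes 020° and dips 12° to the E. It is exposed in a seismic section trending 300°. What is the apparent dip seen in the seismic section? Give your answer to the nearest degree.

The section lies 80° from the strike.
tan(apparent dip) = tan 12° · sin 80° = 0.2093
apparent dip = arctan 0.2093 = 11.82°

12°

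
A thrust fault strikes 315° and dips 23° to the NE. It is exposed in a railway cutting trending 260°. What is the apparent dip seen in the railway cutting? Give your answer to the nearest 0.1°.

The strike is 315° and the section trends 260°; the acute angle between them is β = 55°.
tan α = tan 23° × sin 55° = 0.4245 × 0.8192 = 0.3477
α = arctan(0.3477) = 19.17°

19.2°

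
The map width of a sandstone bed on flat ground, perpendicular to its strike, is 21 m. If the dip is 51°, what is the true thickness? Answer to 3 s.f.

True thickness t = w · sin(dip) = 21 × sin 51°
t = 21 × 0.7771 = 16.320 m

16.3 m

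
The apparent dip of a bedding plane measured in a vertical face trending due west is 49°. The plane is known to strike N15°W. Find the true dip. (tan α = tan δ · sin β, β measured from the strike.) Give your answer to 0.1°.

The section is 75° from the strike.
tan δ = tan α / sin β = tan 49° / sin 75° = 1.1504 / 0.9659 = 1.1909
δ = arctan(1.1909) = 49.98°

50.0°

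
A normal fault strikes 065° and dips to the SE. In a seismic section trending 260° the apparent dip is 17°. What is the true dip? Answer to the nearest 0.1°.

β = acute angle between strike 065° and section 260° = 15°.
tan(true dip) = tan 17° / sin 15° = 1.1813
δ = arctan(1.1813) = 49.75°

49.8°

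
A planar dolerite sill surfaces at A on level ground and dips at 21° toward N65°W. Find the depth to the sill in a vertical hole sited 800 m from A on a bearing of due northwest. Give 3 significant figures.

289 m

The hole lies 20° from the dip direction, so the down-dip offset is 800 × cos 20° = 751.75 m.
Depth = down-dip offset × tan(dip) = 751.75 × tan 21° = 751.75 × 0.3839
Depth = 288.57 m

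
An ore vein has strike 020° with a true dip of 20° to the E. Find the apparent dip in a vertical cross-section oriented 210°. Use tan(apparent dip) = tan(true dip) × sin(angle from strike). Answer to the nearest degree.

The section lies 10° from the strike.
tan(apparent dip) = tan 20° · sin 10° = 0.0632
α = arctan(0.0632) = 3.62°

4°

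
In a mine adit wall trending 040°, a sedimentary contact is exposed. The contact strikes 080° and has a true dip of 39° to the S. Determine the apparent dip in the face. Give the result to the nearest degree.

The section lies 40° from the strike.
tan α = tan 39° × sin 40° = 0.8098 × 0.6428 = 0.5205
α = arctan(0.5205) = 27.50°

27°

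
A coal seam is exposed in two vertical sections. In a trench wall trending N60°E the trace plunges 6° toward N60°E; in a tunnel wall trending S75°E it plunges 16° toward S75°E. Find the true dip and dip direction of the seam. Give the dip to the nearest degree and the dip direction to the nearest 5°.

Each apparent-dip line lies in the plane. As unit vectors (x east, y north, z up), v₁ plunges 6°→N60°E and v₂ plunges 16°→S75°E.
Cross product v₁ × v₂ gives the pole to the plane: n ∝ (0.163, -0.140, 0.676).
Dip δ = arctan(|n_h|/n_z) = arctan(0.215/0.676) = 17.7°.
Dip direction = azimuth of (n_x, n_y) = atan2(0.163, -0.140) = 131°.

true dip 18°, dip direction 130°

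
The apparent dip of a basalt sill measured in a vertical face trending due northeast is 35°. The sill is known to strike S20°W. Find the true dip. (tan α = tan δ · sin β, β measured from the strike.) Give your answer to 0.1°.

58.9°

β = acute angle between strike S20°W and section due northeast = 25°.
tan(true dip) = tan 35° / sin 25° = 1.6568
δ = arctan(1.6568) = 58.89°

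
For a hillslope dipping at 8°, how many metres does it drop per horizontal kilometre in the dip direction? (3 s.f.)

141 m

drop per km = 1000 × tan 8° = 1000 × 0.1405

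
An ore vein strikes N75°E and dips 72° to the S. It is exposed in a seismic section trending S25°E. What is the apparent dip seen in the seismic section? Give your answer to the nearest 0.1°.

71.7°

Angle between strike (N75°E) and section (S25°E): β = 80°.
tan(apparent dip) = tan 72° · sin 80° = 3.0309
apparent dip = arctan 3.0309 = 71.74°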